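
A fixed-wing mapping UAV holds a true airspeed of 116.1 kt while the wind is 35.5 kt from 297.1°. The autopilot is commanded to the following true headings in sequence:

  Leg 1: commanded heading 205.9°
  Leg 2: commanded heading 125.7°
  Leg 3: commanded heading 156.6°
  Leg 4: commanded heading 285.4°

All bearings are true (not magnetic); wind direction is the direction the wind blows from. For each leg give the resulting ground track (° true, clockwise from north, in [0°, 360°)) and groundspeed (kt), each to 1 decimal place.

Leg 1: track=189.0°, groundspeed=122.1 kt
Leg 2: track=123.7°, groundspeed=151.3 kt
Leg 3: track=147.7°, groundspeed=145.3 kt
Leg 4: track=280.3°, groundspeed=81.7 kt

Leg 1: heading 205.9°; drift -16.9° → track 189.0°, groundspeed 122.1 kt
Leg 2: heading 125.7°; drift -2.0° → track 123.7°, groundspeed 151.3 kt
Leg 3: heading 156.6°; drift -8.9° → track 147.7°, groundspeed 145.3 kt
Leg 4: heading 285.4°; drift -5.1° → track 280.3°, groundspeed 81.7 kt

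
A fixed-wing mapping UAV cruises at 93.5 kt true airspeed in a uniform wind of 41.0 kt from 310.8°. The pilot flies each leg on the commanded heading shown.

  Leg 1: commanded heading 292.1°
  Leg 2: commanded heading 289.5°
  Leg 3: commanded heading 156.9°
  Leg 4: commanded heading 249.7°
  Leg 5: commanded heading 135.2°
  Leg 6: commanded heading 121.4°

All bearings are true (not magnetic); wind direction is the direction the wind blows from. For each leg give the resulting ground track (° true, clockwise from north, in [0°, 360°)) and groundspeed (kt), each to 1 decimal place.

Leg 1: track=278.6°, groundspeed=56.2 kt
Leg 2: track=274.4°, groundspeed=57.3 kt
Leg 3: track=149.0°, groundspeed=131.6 kt
Leg 4: track=223.7°, groundspeed=82.0 kt
Leg 5: track=133.9°, groundspeed=134.4 kt
Leg 6: track=124.3°, groundspeed=134.1 kt

Leg 1: heading 292.1°; drift -13.5° → track 278.6°, groundspeed 56.2 kt
Leg 2: heading 289.5°; drift -15.1° → track 274.4°, groundspeed 57.3 kt
Leg 3: heading 156.9°; drift -7.9° → track 149.0°, groundspeed 131.6 kt
Leg 4: heading 249.7°; drift -26.0° → track 223.7°, groundspeed 82.0 kt
Leg 5: heading 135.2°; drift -1.3° → track 133.9°, groundspeed 134.4 kt
Leg 6: heading 121.4°; drift +2.9° → track 124.3°, groundspeed 134.1 kt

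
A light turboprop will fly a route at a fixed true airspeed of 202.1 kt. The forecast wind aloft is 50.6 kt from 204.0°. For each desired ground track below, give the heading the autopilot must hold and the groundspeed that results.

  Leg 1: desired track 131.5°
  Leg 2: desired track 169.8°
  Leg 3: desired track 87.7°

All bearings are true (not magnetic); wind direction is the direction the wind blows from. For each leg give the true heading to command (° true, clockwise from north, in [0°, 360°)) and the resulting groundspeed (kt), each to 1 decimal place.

Leg 1: desired track 131.5°; wind correction +13.8° → command heading 145.3°, groundspeed 181.0 kt
Leg 2: desired track 169.8°; wind correction +8.1° → command heading 177.9°, groundspeed 158.2 kt
Leg 3: desired track 87.7°; wind correction +13.0° → command heading 100.7°, groundspeed 219.4 kt

Leg 1: heading=145.3°, groundspeed=181.0 kt
Leg 2: heading=177.9°, groundspeed=158.2 kt
Leg 3: heading=100.7°, groundspeed=219.4 kt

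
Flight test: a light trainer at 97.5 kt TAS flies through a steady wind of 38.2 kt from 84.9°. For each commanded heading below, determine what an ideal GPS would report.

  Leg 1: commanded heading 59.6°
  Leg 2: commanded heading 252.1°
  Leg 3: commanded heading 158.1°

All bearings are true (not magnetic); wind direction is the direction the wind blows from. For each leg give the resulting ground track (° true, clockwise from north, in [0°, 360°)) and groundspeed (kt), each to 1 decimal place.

Leg 1: track=45.1°, groundspeed=65.0 kt
Leg 2: track=255.7°, groundspeed=135.0 kt
Leg 3: track=181.0°, groundspeed=93.9 kt

Leg 1: heading 59.6°; drift -14.5° → track 45.1°, groundspeed 65.0 kt
Leg 2: heading 252.1°; drift +3.6° → track 255.7°, groundspeed 135.0 kt
Leg 3: heading 158.1°; drift +22.9° → track 181.0°, groundspeed 93.9 kt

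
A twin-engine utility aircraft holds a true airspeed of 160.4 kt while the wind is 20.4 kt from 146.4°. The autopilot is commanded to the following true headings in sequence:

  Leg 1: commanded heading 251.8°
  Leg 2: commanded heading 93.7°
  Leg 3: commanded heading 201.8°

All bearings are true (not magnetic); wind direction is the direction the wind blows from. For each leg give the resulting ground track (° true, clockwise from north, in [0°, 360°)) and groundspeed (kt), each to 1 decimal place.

Leg 1: track=258.6°, groundspeed=167.0 kt
Leg 2: track=87.4°, groundspeed=148.9 kt
Leg 3: track=208.2°, groundspeed=149.8 kt

Leg 1: heading 251.8°; drift +6.8° → track 258.6°, groundspeed 167.0 kt
Leg 2: heading 93.7°; drift -6.3° → track 87.4°, groundspeed 148.9 kt
Leg 3: heading 201.8°; drift +6.4° → track 208.2°, groundspeed 149.8 kt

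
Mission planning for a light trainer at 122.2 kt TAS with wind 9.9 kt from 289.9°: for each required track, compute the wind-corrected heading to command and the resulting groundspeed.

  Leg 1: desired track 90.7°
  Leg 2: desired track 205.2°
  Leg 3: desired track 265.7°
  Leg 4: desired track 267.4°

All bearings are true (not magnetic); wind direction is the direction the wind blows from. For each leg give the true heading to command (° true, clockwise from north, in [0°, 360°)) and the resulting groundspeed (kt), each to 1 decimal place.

Leg 1: desired track 90.7°; wind correction -1.5° → command heading 89.2°, groundspeed 131.5 kt
Leg 2: desired track 205.2°; wind correction +4.6° → command heading 209.8°, groundspeed 120.9 kt
Leg 3: desired track 265.7°; wind correction +1.9° → command heading 267.6°, groundspeed 113.1 kt
Leg 4: desired track 267.4°; wind correction +1.8° → command heading 269.2°, groundspeed 113.0 kt

Leg 1: heading=89.2°, groundspeed=131.5 kt
Leg 2: heading=209.8°, groundspeed=120.9 kt
Leg 3: heading=267.6°, groundspeed=113.1 kt
Leg 4: heading=269.2°, groundspeed=113.0 kt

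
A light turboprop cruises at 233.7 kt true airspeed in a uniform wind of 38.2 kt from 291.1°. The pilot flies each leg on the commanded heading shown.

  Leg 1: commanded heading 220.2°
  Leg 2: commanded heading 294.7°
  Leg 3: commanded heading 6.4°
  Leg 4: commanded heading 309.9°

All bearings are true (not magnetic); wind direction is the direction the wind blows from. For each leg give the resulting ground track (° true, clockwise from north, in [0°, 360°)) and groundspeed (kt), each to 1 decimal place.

Leg 1: track=210.9°, groundspeed=224.1 kt
Leg 2: track=295.4°, groundspeed=195.6 kt
Leg 3: track=15.8°, groundspeed=227.0 kt
Leg 4: track=313.5°, groundspeed=197.9 kt

Leg 1: heading 220.2°; drift -9.3° → track 210.9°, groundspeed 224.1 kt
Leg 2: heading 294.7°; drift +0.7° → track 295.4°, groundspeed 195.6 kt
Leg 3: heading 6.4°; drift +9.4° → track 15.8°, groundspeed 227.0 kt
Leg 4: heading 309.9°; drift +3.6° → track 313.5°, groundspeed 197.9 kt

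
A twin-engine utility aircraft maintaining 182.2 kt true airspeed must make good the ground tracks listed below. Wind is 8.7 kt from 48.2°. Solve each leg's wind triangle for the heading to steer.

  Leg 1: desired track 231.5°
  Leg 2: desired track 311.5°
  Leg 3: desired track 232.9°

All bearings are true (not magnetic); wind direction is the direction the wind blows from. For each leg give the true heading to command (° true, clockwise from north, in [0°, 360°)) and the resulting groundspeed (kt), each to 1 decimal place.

Leg 1: desired track 231.5°; wind correction +0.2° → command heading 231.7°, groundspeed 190.9 kt
Leg 2: desired track 311.5°; wind correction +2.7° → command heading 314.2°, groundspeed 183.0 kt
Leg 3: desired track 232.9°; wind correction +0.2° → command heading 233.1°, groundspeed 190.9 kt

Leg 1: heading=231.7°, groundspeed=190.9 kt
Leg 2: heading=314.2°, groundspeed=183.0 kt
Leg 3: heading=233.1°, groundspeed=190.9 kt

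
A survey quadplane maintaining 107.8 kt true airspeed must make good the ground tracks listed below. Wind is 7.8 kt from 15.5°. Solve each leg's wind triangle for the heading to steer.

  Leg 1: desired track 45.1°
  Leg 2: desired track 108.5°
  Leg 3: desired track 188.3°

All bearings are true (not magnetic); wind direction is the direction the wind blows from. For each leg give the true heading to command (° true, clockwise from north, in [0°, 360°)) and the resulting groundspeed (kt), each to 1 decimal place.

Leg 1: heading=43.1°, groundspeed=100.9 kt
Leg 2: heading=104.4°, groundspeed=107.9 kt
Leg 3: heading=187.8°, groundspeed=115.5 kt

Leg 1: desired track 45.1°; wind correction -2.0° → command heading 43.1°, groundspeed 100.9 kt
Leg 2: desired track 108.5°; wind correction -4.1° → command heading 104.4°, groundspeed 107.9 kt
Leg 3: desired track 188.3°; wind correction -0.5° → command heading 187.8°, groundspeed 115.5 kt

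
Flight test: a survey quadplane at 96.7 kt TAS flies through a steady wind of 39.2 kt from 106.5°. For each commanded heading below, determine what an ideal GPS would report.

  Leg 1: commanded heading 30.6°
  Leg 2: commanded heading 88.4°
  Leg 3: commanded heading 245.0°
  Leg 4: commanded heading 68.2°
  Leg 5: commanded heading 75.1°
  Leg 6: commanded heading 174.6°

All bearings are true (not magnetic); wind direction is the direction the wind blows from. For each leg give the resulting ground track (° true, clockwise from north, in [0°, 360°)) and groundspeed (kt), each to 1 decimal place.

Leg 1: heading 30.6°; drift -23.6° → track 7.0°, groundspeed 95.1 kt
Leg 2: heading 88.4°; drift -11.6° → track 76.8°, groundspeed 60.7 kt
Leg 3: heading 245.0°; drift +11.6° → track 256.6°, groundspeed 128.7 kt
Leg 4: heading 68.2°; drift -20.2° → track 48.0°, groundspeed 70.3 kt
Leg 5: heading 75.1°; drift -17.9° → track 57.2°, groundspeed 66.5 kt
Leg 6: heading 174.6°; drift +23.9° → track 198.5°, groundspeed 89.8 kt

Leg 1: track=7.0°, groundspeed=95.1 kt
Leg 2: track=76.8°, groundspeed=60.7 kt
Leg 3: track=256.6°, groundspeed=128.7 kt
Leg 4: track=48.0°, groundspeed=70.3 kt
Leg 5: track=57.2°, groundspeed=66.5 kt
Leg 6: track=198.5°, groundspeed=89.8 kt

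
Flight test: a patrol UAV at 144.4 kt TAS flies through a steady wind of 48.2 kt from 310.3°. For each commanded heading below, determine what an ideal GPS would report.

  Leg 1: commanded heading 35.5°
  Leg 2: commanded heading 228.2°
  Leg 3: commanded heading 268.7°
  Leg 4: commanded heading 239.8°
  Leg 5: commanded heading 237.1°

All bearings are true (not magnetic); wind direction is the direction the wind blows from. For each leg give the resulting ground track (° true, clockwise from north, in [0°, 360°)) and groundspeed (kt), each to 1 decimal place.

Leg 1: heading 35.5°; drift +18.9° → track 54.4°, groundspeed 148.4 kt
Leg 2: heading 228.2°; drift -19.1° → track 209.1°, groundspeed 145.8 kt
Leg 3: heading 268.7°; drift -16.5° → track 252.2°, groundspeed 113.0 kt
Leg 4: heading 239.8°; drift -19.5° → track 220.3°, groundspeed 136.1 kt
Leg 5: heading 237.1°; drift -19.5° → track 217.6°, groundspeed 138.4 kt

Leg 1: track=54.4°, groundspeed=148.4 kt
Leg 2: track=209.1°, groundspeed=145.8 kt
Leg 3: track=252.2°, groundspeed=113.0 kt
Leg 4: track=220.3°, groundspeed=136.1 kt
Leg 5: track=217.6°, groundspeed=138.4 kt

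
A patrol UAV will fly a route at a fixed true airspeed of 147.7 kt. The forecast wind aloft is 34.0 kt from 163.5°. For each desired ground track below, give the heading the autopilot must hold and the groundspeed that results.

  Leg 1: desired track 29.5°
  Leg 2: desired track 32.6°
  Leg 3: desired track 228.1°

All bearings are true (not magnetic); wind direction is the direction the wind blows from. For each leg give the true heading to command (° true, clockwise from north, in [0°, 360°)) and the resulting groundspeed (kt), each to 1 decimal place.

Leg 1: heading=39.0°, groundspeed=169.3 kt
Leg 2: heading=42.6°, groundspeed=167.7 kt
Leg 3: heading=216.1°, groundspeed=129.9 kt

Leg 1: desired track 29.5°; wind correction +9.5° → command heading 39.0°, groundspeed 169.3 kt
Leg 2: desired track 32.6°; wind correction +10.0° → command heading 42.6°, groundspeed 167.7 kt
Leg 3: desired track 228.1°; wind correction -12.0° → command heading 216.1°, groundspeed 129.9 kt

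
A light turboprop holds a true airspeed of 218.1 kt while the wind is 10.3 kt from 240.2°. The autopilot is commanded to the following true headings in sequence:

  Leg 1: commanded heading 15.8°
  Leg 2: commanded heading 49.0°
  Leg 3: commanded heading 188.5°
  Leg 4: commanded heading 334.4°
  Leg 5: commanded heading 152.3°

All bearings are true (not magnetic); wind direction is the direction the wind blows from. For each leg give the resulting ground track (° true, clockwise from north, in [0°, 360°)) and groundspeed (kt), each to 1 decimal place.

Leg 1: track=17.6°, groundspeed=225.6 kt
Leg 2: track=49.5°, groundspeed=228.2 kt
Leg 3: track=186.3°, groundspeed=211.9 kt
Leg 4: track=337.1°, groundspeed=219.1 kt
Leg 5: track=149.6°, groundspeed=218.0 kt

Leg 1: heading 15.8°; drift +1.8° → track 17.6°, groundspeed 225.6 kt
Leg 2: heading 49.0°; drift +0.5° → track 49.5°, groundspeed 228.2 kt
Leg 3: heading 188.5°; drift -2.2° → track 186.3°, groundspeed 211.9 kt
Leg 4: heading 334.4°; drift +2.7° → track 337.1°, groundspeed 219.1 kt
Leg 5: heading 152.3°; drift -2.7° → track 149.6°, groundspeed 218.0 kt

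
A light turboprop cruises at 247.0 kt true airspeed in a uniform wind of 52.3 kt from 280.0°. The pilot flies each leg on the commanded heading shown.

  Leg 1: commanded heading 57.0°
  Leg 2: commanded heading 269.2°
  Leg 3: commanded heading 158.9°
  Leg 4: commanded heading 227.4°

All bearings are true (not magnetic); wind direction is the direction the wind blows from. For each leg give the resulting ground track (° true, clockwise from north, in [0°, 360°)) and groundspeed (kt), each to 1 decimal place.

Leg 1: heading 57.0°; drift +7.1° → track 64.1°, groundspeed 287.5 kt
Leg 2: heading 269.2°; drift -2.9° → track 266.3°, groundspeed 195.9 kt
Leg 3: heading 158.9°; drift -9.3° → track 149.6°, groundspeed 277.7 kt
Leg 4: heading 227.4°; drift -10.9° → track 216.5°, groundspeed 219.2 kt

Leg 1: track=64.1°, groundspeed=287.5 kt
Leg 2: track=266.3°, groundspeed=195.9 kt
Leg 3: track=149.6°, groundspeed=277.7 kt
Leg 4: track=216.5°, groundspeed=219.2 kt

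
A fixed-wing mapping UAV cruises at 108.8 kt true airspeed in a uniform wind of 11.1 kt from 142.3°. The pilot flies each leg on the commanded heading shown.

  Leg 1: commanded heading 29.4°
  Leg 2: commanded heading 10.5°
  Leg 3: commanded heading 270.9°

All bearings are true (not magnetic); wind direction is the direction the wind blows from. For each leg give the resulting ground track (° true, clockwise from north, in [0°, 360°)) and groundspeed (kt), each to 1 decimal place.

Leg 1: heading 29.4°; drift -5.2° → track 24.2°, groundspeed 113.6 kt
Leg 2: heading 10.5°; drift -4.1° → track 6.4°, groundspeed 116.5 kt
Leg 3: heading 270.9°; drift +4.3° → track 275.2°, groundspeed 116.0 kt

Leg 1: track=24.2°, groundspeed=113.6 kt
Leg 2: track=6.4°, groundspeed=116.5 kt
Leg 3: track=275.2°, groundspeed=116.0 kt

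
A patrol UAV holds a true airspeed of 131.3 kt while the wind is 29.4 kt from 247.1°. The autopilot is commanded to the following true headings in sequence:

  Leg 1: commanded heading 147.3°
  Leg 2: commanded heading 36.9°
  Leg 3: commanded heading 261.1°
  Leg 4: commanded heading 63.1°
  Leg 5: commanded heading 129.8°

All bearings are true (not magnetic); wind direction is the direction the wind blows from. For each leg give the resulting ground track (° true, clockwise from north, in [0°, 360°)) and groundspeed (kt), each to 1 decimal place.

Leg 1: heading 147.3°; drift -12.0° → track 135.3°, groundspeed 139.3 kt
Leg 2: heading 36.9°; drift +5.4° → track 42.3°, groundspeed 157.4 kt
Leg 3: heading 261.1°; drift +4.0° → track 265.1°, groundspeed 103.0 kt
Leg 4: heading 63.1°; drift +0.7° → track 63.8°, groundspeed 160.6 kt
Leg 5: heading 129.8°; drift -10.2° → track 119.6°, groundspeed 147.1 kt

Leg 1: track=135.3°, groundspeed=139.3 kt
Leg 2: track=42.3°, groundspeed=157.4 kt
Leg 3: track=265.1°, groundspeed=103.0 kt
Leg 4: track=63.8°, groundspeed=160.6 kt
Leg 5: track=119.6°, groundspeed=147.1 kt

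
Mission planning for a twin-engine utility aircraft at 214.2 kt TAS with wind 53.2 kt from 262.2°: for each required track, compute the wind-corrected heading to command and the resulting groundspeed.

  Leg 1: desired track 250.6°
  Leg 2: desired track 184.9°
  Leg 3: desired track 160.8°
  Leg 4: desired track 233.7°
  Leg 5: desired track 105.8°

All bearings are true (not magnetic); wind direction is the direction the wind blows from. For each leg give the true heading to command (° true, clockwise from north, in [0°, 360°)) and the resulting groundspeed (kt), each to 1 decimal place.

Leg 1: heading=253.5°, groundspeed=161.8 kt
Leg 2: heading=198.9°, groundspeed=196.1 kt
Leg 3: heading=174.9°, groundspeed=218.3 kt
Leg 4: heading=240.5°, groundspeed=165.9 kt
Leg 5: heading=111.5°, groundspeed=261.9 kt

Leg 1: desired track 250.6°; wind correction +2.9° → command heading 253.5°, groundspeed 161.8 kt
Leg 2: desired track 184.9°; wind correction +14.0° → command heading 198.9°, groundspeed 196.1 kt
Leg 3: desired track 160.8°; wind correction +14.1° → command heading 174.9°, groundspeed 218.3 kt
Leg 4: desired track 233.7°; wind correction +6.8° → command heading 240.5°, groundspeed 165.9 kt
Leg 5: desired track 105.8°; wind correction +5.7° → command heading 111.5°, groundspeed 261.9 kt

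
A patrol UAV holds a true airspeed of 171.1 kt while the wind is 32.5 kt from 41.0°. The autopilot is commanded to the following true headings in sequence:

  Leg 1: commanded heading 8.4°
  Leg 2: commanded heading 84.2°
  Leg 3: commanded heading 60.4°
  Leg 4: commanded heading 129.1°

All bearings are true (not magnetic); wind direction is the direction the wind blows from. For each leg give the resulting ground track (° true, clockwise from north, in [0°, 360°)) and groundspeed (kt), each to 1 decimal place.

Leg 1: track=1.5°, groundspeed=144.8 kt
Leg 2: track=92.8°, groundspeed=149.1 kt
Leg 3: track=64.8°, groundspeed=140.9 kt
Leg 4: track=139.9°, groundspeed=173.1 kt

Leg 1: heading 8.4°; drift -6.9° → track 1.5°, groundspeed 144.8 kt
Leg 2: heading 84.2°; drift +8.6° → track 92.8°, groundspeed 149.1 kt
Leg 3: heading 60.4°; drift +4.4° → track 64.8°, groundspeed 140.9 kt
Leg 4: heading 129.1°; drift +10.8° → track 139.9°, groundspeed 173.1 kt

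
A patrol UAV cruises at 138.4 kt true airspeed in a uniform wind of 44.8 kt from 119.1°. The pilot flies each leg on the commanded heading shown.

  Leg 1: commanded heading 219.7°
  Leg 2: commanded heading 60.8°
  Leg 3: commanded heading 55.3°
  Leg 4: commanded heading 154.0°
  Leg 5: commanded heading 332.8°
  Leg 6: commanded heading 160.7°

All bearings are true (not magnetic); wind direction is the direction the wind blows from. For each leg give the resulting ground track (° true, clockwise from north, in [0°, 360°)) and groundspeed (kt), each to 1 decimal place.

Leg 1: heading 219.7°; drift +16.7° → track 236.4°, groundspeed 153.1 kt
Leg 2: heading 60.8°; drift -18.4° → track 42.4°, groundspeed 121.0 kt
Leg 3: heading 55.3°; drift -18.7° → track 36.6°, groundspeed 125.2 kt
Leg 4: heading 154.0°; drift +14.2° → track 168.2°, groundspeed 104.8 kt
Leg 5: heading 332.8°; drift -8.1° → track 324.7°, groundspeed 177.4 kt
Leg 6: heading 160.7°; drift +15.8° → track 176.5°, groundspeed 109.0 kt

Leg 1: track=236.4°, groundspeed=153.1 kt
Leg 2: track=42.4°, groundspeed=121.0 kt
Leg 3: track=36.6°, groundspeed=125.2 kt
Leg 4: track=168.2°, groundspeed=104.8 kt
Leg 5: track=324.7°, groundspeed=177.4 kt
Leg 6: track=176.5°, groundspeed=109.0 kt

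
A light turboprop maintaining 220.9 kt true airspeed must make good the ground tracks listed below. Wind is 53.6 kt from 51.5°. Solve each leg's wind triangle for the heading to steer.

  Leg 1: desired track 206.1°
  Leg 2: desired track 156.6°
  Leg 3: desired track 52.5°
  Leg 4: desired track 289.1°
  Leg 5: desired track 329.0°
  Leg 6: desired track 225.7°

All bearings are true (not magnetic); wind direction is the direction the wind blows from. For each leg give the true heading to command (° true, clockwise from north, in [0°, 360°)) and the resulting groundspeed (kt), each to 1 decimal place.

Leg 1: desired track 206.1°; wind correction -6.0° → command heading 200.1°, groundspeed 268.1 kt
Leg 2: desired track 156.6°; wind correction -13.5° → command heading 143.1°, groundspeed 228.7 kt
Leg 3: desired track 52.5°; wind correction -0.2° → command heading 52.3°, groundspeed 167.3 kt
Leg 4: desired track 289.1°; wind correction +11.8° → command heading 300.9°, groundspeed 244.9 kt
Leg 5: desired track 329.0°; wind correction +13.9° → command heading 342.9°, groundspeed 207.4 kt
Leg 6: desired track 225.7°; wind correction -1.4° → command heading 224.3°, groundspeed 274.2 kt

Leg 1: heading=200.1°, groundspeed=268.1 kt
Leg 2: heading=143.1°, groundspeed=228.7 kt
Leg 3: heading=52.3°, groundspeed=167.3 kt
Leg 4: heading=300.9°, groundspeed=244.9 kt
Leg 5: heading=342.9°, groundspeed=207.4 kt
Leg 6: heading=224.3°, groundspeed=274.2 kt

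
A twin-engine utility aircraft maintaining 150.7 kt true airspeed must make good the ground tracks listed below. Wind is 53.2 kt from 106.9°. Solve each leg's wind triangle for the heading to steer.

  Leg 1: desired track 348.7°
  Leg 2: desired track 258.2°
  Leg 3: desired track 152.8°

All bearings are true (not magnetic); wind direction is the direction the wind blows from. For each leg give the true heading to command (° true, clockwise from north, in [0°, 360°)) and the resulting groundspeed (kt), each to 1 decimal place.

Leg 1: desired track 348.7°; wind correction +18.1° → command heading 6.8°, groundspeed 168.4 kt
Leg 2: desired track 258.2°; wind correction -9.8° → command heading 248.4°, groundspeed 195.2 kt
Leg 3: desired track 152.8°; wind correction -14.7° → command heading 138.1°, groundspeed 108.8 kt

Leg 1: heading=6.8°, groundspeed=168.4 kt
Leg 2: heading=248.4°, groundspeed=195.2 kt
Leg 3: heading=138.1°, groundspeed=108.8 kt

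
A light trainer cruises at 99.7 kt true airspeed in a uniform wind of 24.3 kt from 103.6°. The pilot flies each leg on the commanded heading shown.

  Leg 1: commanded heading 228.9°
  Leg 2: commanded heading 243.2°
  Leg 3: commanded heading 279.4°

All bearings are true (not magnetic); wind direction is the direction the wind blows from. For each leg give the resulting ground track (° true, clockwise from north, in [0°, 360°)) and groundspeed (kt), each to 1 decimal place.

Leg 1: heading 228.9°; drift +9.9° → track 238.8°, groundspeed 115.5 kt
Leg 2: heading 243.2°; drift +7.6° → track 250.8°, groundspeed 119.2 kt
Leg 3: heading 279.4°; drift +0.8° → track 280.2°, groundspeed 123.9 kt

Leg 1: track=238.8°, groundspeed=115.5 kt
Leg 2: track=250.8°, groundspeed=119.2 kt
Leg 3: track=280.2°, groundspeed=123.9 kt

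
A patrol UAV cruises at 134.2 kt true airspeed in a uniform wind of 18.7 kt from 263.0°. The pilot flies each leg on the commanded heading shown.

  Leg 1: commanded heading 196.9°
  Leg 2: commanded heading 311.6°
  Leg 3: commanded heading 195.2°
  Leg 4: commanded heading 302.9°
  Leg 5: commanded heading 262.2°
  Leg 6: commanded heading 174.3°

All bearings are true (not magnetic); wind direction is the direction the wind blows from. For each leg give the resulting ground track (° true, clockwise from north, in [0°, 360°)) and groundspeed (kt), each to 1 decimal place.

Leg 1: heading 196.9°; drift -7.7° → track 189.2°, groundspeed 127.8 kt
Leg 2: heading 311.6°; drift +6.6° → track 318.2°, groundspeed 122.6 kt
Leg 3: heading 195.2°; drift -7.8° → track 187.4°, groundspeed 128.3 kt
Leg 4: heading 302.9°; drift +5.7° → track 308.6°, groundspeed 120.5 kt
Leg 5: heading 262.2°; drift -0.1° → track 262.1°, groundspeed 115.5 kt
Leg 6: heading 174.3°; drift -8.0° → track 166.3°, groundspeed 135.1 kt

Leg 1: track=189.2°, groundspeed=127.8 kt
Leg 2: track=318.2°, groundspeed=122.6 kt
Leg 3: track=187.4°, groundspeed=128.3 kt
Leg 4: track=308.6°, groundspeed=120.5 kt
Leg 5: track=262.1°, groundspeed=115.5 kt
Leg 6: track=166.3°, groundspeed=135.1 kt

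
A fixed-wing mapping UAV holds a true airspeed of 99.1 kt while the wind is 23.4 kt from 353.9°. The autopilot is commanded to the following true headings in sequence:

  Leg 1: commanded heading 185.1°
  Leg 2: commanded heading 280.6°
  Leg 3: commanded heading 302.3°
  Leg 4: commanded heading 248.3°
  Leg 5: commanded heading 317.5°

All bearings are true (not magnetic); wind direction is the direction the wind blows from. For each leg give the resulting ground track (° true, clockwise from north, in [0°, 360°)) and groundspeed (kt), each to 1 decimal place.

Leg 1: heading 185.1°; drift -2.1° → track 183.0°, groundspeed 122.1 kt
Leg 2: heading 280.6°; drift -13.6° → track 267.0°, groundspeed 95.1 kt
Leg 3: heading 302.3°; drift -12.2° → track 290.1°, groundspeed 86.5 kt
Leg 4: heading 248.3°; drift -12.1° → track 236.2°, groundspeed 107.8 kt
Leg 5: heading 317.5°; drift -9.8° → track 307.7°, groundspeed 81.5 kt

Leg 1: track=183.0°, groundspeed=122.1 kt
Leg 2: track=267.0°, groundspeed=95.1 kt
Leg 3: track=290.1°, groundspeed=86.5 kt
Leg 4: track=236.2°, groundspeed=107.8 kt
Leg 5: track=307.7°, groundspeed=81.5 kt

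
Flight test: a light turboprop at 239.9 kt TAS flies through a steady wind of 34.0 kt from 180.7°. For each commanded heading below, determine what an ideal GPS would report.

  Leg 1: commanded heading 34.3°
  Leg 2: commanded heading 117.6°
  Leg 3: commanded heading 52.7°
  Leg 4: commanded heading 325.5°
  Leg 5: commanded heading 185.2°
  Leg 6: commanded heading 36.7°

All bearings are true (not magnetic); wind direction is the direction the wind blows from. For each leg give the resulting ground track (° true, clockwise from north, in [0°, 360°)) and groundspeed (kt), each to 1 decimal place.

Leg 1: track=30.3°, groundspeed=268.9 kt
Leg 2: track=109.9°, groundspeed=226.6 kt
Leg 3: track=46.8°, groundspeed=262.2 kt
Leg 4: track=329.7°, groundspeed=268.4 kt
Leg 5: track=185.9°, groundspeed=206.0 kt
Leg 6: track=32.4°, groundspeed=268.2 kt

Leg 1: heading 34.3°; drift -4.0° → track 30.3°, groundspeed 268.9 kt
Leg 2: heading 117.6°; drift -7.7° → track 109.9°, groundspeed 226.6 kt
Leg 3: heading 52.7°; drift -5.9° → track 46.8°, groundspeed 262.2 kt
Leg 4: heading 325.5°; drift +4.2° → track 329.7°, groundspeed 268.4 kt
Leg 5: heading 185.2°; drift +0.7° → track 185.9°, groundspeed 206.0 kt
Leg 6: heading 36.7°; drift -4.3° → track 32.4°, groundspeed 268.2 kt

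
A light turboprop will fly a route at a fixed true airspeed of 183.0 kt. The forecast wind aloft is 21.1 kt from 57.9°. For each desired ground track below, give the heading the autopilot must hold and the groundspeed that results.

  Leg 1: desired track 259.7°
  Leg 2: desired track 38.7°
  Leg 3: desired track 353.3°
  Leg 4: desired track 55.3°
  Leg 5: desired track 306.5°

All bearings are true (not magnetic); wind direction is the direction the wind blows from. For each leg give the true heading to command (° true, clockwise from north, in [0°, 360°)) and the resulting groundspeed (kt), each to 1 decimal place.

Leg 1: heading=262.2°, groundspeed=202.4 kt
Leg 2: heading=40.9°, groundspeed=162.9 kt
Leg 3: heading=359.3°, groundspeed=173.0 kt
Leg 4: heading=55.6°, groundspeed=161.9 kt
Leg 5: heading=312.7°, groundspeed=189.6 kt

Leg 1: desired track 259.7°; wind correction +2.5° → command heading 262.2°, groundspeed 202.4 kt
Leg 2: desired track 38.7°; wind correction +2.2° → command heading 40.9°, groundspeed 162.9 kt
Leg 3: desired track 353.3°; wind correction +6.0° → command heading 359.3°, groundspeed 173.0 kt
Leg 4: desired track 55.3°; wind correction +0.3° → command heading 55.6°, groundspeed 161.9 kt
Leg 5: desired track 306.5°; wind correction +6.2° → command heading 312.7°, groundspeed 189.6 kt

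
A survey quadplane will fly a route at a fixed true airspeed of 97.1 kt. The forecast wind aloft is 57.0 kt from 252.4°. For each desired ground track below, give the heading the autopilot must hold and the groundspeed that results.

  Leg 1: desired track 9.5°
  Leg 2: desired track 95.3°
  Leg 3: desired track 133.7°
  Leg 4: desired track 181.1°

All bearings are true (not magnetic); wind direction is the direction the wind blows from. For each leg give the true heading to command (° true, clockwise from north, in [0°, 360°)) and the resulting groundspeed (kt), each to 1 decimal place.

Leg 1: desired track 9.5°; wind correction -31.5° → command heading 338.0°, groundspeed 108.8 kt
Leg 2: desired track 95.3°; wind correction +13.2° → command heading 108.5°, groundspeed 147.0 kt
Leg 3: desired track 133.7°; wind correction +31.0° → command heading 164.7°, groundspeed 110.6 kt
Leg 4: desired track 181.1°; wind correction +33.8° → command heading 214.9°, groundspeed 62.4 kt

Leg 1: heading=338.0°, groundspeed=108.8 kt
Leg 2: heading=108.5°, groundspeed=147.0 kt
Leg 3: heading=164.7°, groundspeed=110.6 kt
Leg 4: heading=214.9°, groundspeed=62.4 kt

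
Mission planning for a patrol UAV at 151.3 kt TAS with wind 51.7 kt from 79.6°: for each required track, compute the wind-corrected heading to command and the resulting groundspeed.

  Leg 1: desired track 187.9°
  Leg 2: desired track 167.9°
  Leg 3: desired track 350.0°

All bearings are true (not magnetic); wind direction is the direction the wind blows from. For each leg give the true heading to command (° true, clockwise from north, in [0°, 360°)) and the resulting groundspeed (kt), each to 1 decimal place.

Leg 1: heading=169.0°, groundspeed=159.3 kt
Leg 2: heading=147.9°, groundspeed=140.7 kt
Leg 3: heading=10.0°, groundspeed=141.8 kt

Leg 1: desired track 187.9°; wind correction -18.9° → command heading 169.0°, groundspeed 159.3 kt
Leg 2: desired track 167.9°; wind correction -20.0° → command heading 147.9°, groundspeed 140.7 kt
Leg 3: desired track 350.0°; wind correction +20.0° → command heading 10.0°, groundspeed 141.8 kt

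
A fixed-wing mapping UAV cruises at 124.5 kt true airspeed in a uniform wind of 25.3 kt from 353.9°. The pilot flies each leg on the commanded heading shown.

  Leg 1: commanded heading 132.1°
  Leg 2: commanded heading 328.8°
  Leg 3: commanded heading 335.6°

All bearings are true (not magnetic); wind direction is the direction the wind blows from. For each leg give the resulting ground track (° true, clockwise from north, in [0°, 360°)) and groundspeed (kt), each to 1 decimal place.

Leg 1: track=138.8°, groundspeed=144.3 kt
Leg 2: track=322.8°, groundspeed=102.2 kt
Leg 3: track=331.1°, groundspeed=100.8 kt

Leg 1: heading 132.1°; drift +6.7° → track 138.8°, groundspeed 144.3 kt
Leg 2: heading 328.8°; drift -6.0° → track 322.8°, groundspeed 102.2 kt
Leg 3: heading 335.6°; drift -4.5° → track 331.1°, groundspeed 100.8 kt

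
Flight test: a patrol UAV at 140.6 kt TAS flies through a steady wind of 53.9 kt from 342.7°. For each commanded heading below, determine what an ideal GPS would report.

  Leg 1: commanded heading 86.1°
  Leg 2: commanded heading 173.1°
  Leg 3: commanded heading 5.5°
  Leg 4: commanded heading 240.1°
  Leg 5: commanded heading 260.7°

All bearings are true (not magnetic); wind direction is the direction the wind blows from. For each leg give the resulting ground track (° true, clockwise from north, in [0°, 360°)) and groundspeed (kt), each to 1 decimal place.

Leg 1: heading 86.1°; drift +18.9° → track 105.0°, groundspeed 161.8 kt
Leg 2: heading 173.1°; drift -2.9° → track 170.2°, groundspeed 193.9 kt
Leg 3: heading 5.5°; drift +12.9° → track 18.4°, groundspeed 93.3 kt
Leg 4: heading 240.1°; drift -19.0° → track 221.1°, groundspeed 161.2 kt
Leg 5: heading 260.7°; drift -21.9° → track 238.8°, groundspeed 143.4 kt

Leg 1: track=105.0°, groundspeed=161.8 kt
Leg 2: track=170.2°, groundspeed=193.9 kt
Leg 3: track=18.4°, groundspeed=93.3 kt
Leg 4: track=221.1°, groundspeed=161.2 kt
Leg 5: track=238.8°, groundspeed=143.4 kt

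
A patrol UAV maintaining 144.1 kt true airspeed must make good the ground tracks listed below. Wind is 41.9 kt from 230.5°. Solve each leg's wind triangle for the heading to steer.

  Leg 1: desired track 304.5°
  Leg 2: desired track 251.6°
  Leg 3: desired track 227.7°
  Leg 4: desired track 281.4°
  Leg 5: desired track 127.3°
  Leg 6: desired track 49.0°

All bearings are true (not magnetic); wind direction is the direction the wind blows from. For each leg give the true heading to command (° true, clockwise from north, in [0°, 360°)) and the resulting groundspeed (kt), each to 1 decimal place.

Leg 1: desired track 304.5°; wind correction -16.2° → command heading 288.3°, groundspeed 126.8 kt
Leg 2: desired track 251.6°; wind correction -6.0° → command heading 245.6°, groundspeed 104.2 kt
Leg 3: desired track 227.7°; wind correction +0.8° → command heading 228.5°, groundspeed 102.2 kt
Leg 4: desired track 281.4°; wind correction -13.0° → command heading 268.4°, groundspeed 114.0 kt
Leg 5: desired track 127.3°; wind correction +16.4° → command heading 143.7°, groundspeed 147.8 kt
Leg 6: desired track 49.0°; wind correction -0.4° → command heading 48.6°, groundspeed 186.0 kt

Leg 1: heading=288.3°, groundspeed=126.8 kt
Leg 2: heading=245.6°, groundspeed=104.2 kt
Leg 3: heading=228.5°, groundspeed=102.2 kt
Leg 4: heading=268.4°, groundspeed=114.0 kt
Leg 5: heading=143.7°, groundspeed=147.8 kt
Leg 6: heading=48.6°, groundspeed=186.0 kt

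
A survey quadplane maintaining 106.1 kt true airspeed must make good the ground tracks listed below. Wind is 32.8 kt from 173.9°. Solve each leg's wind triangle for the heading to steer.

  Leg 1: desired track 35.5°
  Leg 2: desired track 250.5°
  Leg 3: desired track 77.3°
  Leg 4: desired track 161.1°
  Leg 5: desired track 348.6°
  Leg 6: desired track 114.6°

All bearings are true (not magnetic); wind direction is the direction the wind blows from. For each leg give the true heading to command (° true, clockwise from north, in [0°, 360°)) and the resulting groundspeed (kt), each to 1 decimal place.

Leg 1: heading=47.3°, groundspeed=128.4 kt
Leg 2: heading=233.0°, groundspeed=93.6 kt
Leg 3: heading=95.2°, groundspeed=104.7 kt
Leg 4: heading=165.0°, groundspeed=73.9 kt
Leg 5: heading=347.0°, groundspeed=138.7 kt
Leg 6: heading=130.0°, groundspeed=85.5 kt

Leg 1: desired track 35.5°; wind correction +11.8° → command heading 47.3°, groundspeed 128.4 kt
Leg 2: desired track 250.5°; wind correction -17.5° → command heading 233.0°, groundspeed 93.6 kt
Leg 3: desired track 77.3°; wind correction +17.9° → command heading 95.2°, groundspeed 104.7 kt
Leg 4: desired track 161.1°; wind correction +3.9° → command heading 165.0°, groundspeed 73.9 kt
Leg 5: desired track 348.6°; wind correction -1.6° → command heading 347.0°, groundspeed 138.7 kt
Leg 6: desired track 114.6°; wind correction +15.4° → command heading 130.0°, groundspeed 85.5 kt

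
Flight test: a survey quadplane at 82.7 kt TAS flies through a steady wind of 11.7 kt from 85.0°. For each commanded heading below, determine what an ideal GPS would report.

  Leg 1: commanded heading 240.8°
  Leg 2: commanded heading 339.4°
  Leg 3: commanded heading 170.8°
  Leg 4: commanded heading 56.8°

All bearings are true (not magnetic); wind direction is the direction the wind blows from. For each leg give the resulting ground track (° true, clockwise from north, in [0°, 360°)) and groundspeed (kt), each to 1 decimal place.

Leg 1: heading 240.8°; drift +2.9° → track 243.7°, groundspeed 93.5 kt
Leg 2: heading 339.4°; drift -7.5° → track 331.9°, groundspeed 86.6 kt
Leg 3: heading 170.8°; drift +8.1° → track 178.9°, groundspeed 82.7 kt
Leg 4: heading 56.8°; drift -4.4° → track 52.4°, groundspeed 72.6 kt

Leg 1: track=243.7°, groundspeed=93.5 kt
Leg 2: track=331.9°, groundspeed=86.6 kt
Leg 3: track=178.9°, groundspeed=82.7 kt
Leg 4: track=52.4°, groundspeed=72.6 kt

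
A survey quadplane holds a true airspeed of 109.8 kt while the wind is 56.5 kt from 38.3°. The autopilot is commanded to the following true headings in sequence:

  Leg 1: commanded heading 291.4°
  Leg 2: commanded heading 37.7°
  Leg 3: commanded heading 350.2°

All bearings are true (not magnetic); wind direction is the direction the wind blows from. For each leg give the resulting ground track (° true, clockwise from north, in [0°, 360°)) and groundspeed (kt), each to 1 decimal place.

Leg 1: heading 291.4°; drift -23.2° → track 268.2°, groundspeed 137.3 kt
Leg 2: heading 37.7°; drift -0.6° → track 37.1°, groundspeed 53.3 kt
Leg 3: heading 350.2°; drift -30.3° → track 319.9°, groundspeed 83.4 kt

Leg 1: track=268.2°, groundspeed=137.3 kt
Leg 2: track=37.1°, groundspeed=53.3 kt
Leg 3: track=319.9°, groundspeed=83.4 kt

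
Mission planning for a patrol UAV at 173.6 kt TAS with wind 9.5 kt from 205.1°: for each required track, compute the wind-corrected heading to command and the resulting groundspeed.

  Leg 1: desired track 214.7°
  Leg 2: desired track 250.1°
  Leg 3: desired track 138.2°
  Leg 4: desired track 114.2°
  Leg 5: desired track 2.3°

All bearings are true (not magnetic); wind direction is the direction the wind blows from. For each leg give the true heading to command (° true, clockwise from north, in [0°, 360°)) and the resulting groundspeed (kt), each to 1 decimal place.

Leg 1: desired track 214.7°; wind correction -0.5° → command heading 214.2°, groundspeed 164.2 kt
Leg 2: desired track 250.1°; wind correction -2.2° → command heading 247.9°, groundspeed 166.8 kt
Leg 3: desired track 138.2°; wind correction +2.9° → command heading 141.1°, groundspeed 169.7 kt
Leg 4: desired track 114.2°; wind correction +3.1° → command heading 117.3°, groundspeed 173.5 kt
Leg 5: desired track 2.3°; wind correction -1.2° → command heading 1.1°, groundspeed 182.3 kt

Leg 1: heading=214.2°, groundspeed=164.2 kt
Leg 2: heading=247.9°, groundspeed=166.8 kt
Leg 3: heading=141.1°, groundspeed=169.7 kt
Leg 4: heading=117.3°, groundspeed=173.5 kt
Leg 5: heading=1.1°, groundspeed=182.3 kt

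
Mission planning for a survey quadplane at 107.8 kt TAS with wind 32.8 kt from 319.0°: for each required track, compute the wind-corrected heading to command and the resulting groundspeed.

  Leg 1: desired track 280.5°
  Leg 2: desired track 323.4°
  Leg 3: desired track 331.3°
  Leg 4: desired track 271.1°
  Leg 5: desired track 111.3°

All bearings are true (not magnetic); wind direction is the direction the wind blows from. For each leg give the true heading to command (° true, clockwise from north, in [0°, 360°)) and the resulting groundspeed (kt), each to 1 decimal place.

Leg 1: heading=291.4°, groundspeed=80.2 kt
Leg 2: heading=322.1°, groundspeed=75.1 kt
Leg 3: heading=327.6°, groundspeed=75.5 kt
Leg 4: heading=284.1°, groundspeed=83.0 kt
Leg 5: heading=103.2°, groundspeed=135.8 kt

Leg 1: desired track 280.5°; wind correction +10.9° → command heading 291.4°, groundspeed 80.2 kt
Leg 2: desired track 323.4°; wind correction -1.3° → command heading 322.1°, groundspeed 75.1 kt
Leg 3: desired track 331.3°; wind correction -3.7° → command heading 327.6°, groundspeed 75.5 kt
Leg 4: desired track 271.1°; wind correction +13.0° → command heading 284.1°, groundspeed 83.0 kt
Leg 5: desired track 111.3°; wind correction -8.1° → command heading 103.2°, groundspeed 135.8 kt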